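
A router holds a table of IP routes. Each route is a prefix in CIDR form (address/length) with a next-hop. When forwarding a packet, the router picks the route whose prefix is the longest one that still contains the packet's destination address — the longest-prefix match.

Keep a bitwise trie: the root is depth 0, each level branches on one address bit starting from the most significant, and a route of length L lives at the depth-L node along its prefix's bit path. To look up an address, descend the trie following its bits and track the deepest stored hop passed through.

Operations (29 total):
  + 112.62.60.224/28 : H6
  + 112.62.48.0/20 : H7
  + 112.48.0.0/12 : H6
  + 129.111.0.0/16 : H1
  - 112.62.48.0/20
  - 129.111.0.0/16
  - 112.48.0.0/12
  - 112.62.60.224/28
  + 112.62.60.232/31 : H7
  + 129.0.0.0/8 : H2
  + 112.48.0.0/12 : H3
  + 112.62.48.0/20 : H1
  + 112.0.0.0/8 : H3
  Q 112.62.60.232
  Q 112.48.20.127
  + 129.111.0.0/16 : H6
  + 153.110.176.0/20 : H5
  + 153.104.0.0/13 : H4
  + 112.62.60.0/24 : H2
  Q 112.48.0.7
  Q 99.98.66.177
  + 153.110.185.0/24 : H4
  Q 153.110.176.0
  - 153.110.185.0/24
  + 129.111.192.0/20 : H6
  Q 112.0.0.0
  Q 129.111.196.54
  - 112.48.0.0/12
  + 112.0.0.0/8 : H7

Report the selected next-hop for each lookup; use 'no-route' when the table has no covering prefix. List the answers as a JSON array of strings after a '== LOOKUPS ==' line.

Process each operation:
  add 112.62.60.224/28 -> H6 at depth 28
  add 112.62.48.0/20 -> H7 at depth 20
  add 112.48.0.0/12 -> H6 at depth 12
  add 129.111.0.0/16 -> H1 at depth 16
  - 112.62.48.0/20 clear@20
  - 129.111.0.0/16 clear@16
  - 112.48.0.0/12 clear@12
  - 112.62.60.224/28 clear@28
  add 112.62.60.232/31 -> H7 at depth 31
  add 129.0.0.0/8 -> H2 at depth 8
  add 112.48.0.0/12 -> H3 at depth 12
  add 112.62.48.0/20 -> H1 at depth 20
  add 112.0.0.0/8 -> H3 at depth 8
  Q 112.62.60.232: descend 0111000000111110001111001110100 ; hops seen [H3,H3,H1,H7] ; pick H7
  Q 112.48.20.127: descend 011100000011 ; hops seen [H3,H3] ; pick H3
  add 129.111.0.0/16 -> H6 at depth 16
  add 153.110.176.0/20 -> H5 at depth 20
  add 153.104.0.0/13 -> H4 at depth 13
  add 112.62.60.0/24 -> H2 at depth 24
  Q 112.48.0.7: descend 011100000011 ; hops seen [H3,H3] ; pick H3
  Q 99.98.66.177: descend 011 ; hops seen [∅] ; pick no-route
  add 153.110.185.0/24 -> H4 at depth 24
  Q 153.110.176.0: descend 10011001011011101011 ; hops seen [H4,H5] ; pick H5
  - 153.110.185.0/24 clear@24
  add 129.111.192.0/20 -> H6 at depth 20
  Q 112.0.0.0: descend 0111000000 ; hops seen [H3] ; pick H3
  Q 129.111.196.54: descend 10000001011011111100 ; hops seen [H2,H6,H6] ; pick H6
  - 112.48.0.0/12 clear@12
  add 112.0.0.0/8 -> H7 at depth 8

== LOOKUPS ==
["H7","H3","H3","no-route","H5","H3","H6"]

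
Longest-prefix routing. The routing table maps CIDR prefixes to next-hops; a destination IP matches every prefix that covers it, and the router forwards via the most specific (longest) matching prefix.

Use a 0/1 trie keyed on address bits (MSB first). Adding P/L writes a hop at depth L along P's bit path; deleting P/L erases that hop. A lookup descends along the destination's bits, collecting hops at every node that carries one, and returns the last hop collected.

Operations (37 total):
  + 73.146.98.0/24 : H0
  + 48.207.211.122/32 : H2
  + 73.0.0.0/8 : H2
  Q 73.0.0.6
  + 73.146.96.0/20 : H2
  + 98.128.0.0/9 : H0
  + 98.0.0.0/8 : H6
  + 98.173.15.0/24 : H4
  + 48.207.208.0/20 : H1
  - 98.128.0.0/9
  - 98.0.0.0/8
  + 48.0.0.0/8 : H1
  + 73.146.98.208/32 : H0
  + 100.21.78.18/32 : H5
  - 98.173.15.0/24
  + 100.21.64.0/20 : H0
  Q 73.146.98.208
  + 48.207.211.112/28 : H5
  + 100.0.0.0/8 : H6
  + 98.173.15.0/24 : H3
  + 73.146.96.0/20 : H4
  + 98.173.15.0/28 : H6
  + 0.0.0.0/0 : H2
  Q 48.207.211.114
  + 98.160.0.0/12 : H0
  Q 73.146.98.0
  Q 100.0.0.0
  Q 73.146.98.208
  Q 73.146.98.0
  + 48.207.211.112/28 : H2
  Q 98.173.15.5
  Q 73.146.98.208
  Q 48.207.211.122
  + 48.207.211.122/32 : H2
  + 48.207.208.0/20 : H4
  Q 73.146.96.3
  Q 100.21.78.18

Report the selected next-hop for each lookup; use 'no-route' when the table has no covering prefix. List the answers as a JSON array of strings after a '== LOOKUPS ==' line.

Apply in order:
  + 73.146.98.0/24 (H0) depth=24
  + 48.207.211.122/32 (H2) depth=32
  + 73.0.0.0/8 (H2) depth=8
  ? 73.0.0.6  path d0:-→d1:-→d2:-→d3:-→d4:-→d5:-→d6:-→d7:-→d8:H2  best=H2
  + 73.146.96.0/20 (H2) depth=20
  + 98.128.0.0/9 (H0) depth=9
  + 98.0.0.0/8 (H6) depth=8
  + 98.173.15.0/24 (H4) depth=24
  + 48.207.208.0/20 (H1) depth=20
  - 98.128.0.0/9 clear@9
  - 98.0.0.0/8 clear@8
  + 48.0.0.0/8 (H1) depth=8
  + 73.146.98.208/32 (H0) depth=32
  + 100.21.78.18/32 (H5) depth=32
  - 98.173.15.0/24 clear@24
  + 100.21.64.0/20 (H0) depth=20
  ? 73.146.98.208  path d0:-→d1:-→d2:-→d3:-→d4:-→d5:-→d6:-→d7:-→d8:H2→d9:-→d10:-→d11:-→d12:-→d13:-→d14:-→d15:-→d16:-→d17:-→d18:-→d19:-→d20:H2→d21:-→d22:-→d23:-→d24:H0→d25:-→d26:-→d27:-→d28:-→d29:-→d30:-→d31:-→d32:H0  best=H0
  + 48.207.211.112/28 (H5) depth=28
  + 100.0.0.0/8 (H6) depth=8
  + 98.173.15.0/24 (H3) depth=24
  + 73.146.96.0/20 (H4) depth=20
  + 98.173.15.0/28 (H6) depth=28
  + 0.0.0.0/0 (H2) depth=0
  ? 48.207.211.114  path d0:H2→d1:-→d2:-→d3:-→d4:-→d5:-→d6:-→d7:-→d8:H1→d9:-→d10:-→d11:-→d12:-→d13:-→d14:-→d15:-→d16:-→d17:-→d18:-→d19:-→d20:H1→d21:-→d22:-→d23:-→d24:-→d25:-→d26:-→d27:-→d28:H5  best=H5
  + 98.160.0.0/12 (H0) depth=12
  ? 73.146.98.0  path d0:H2→d1:-→d2:-→d3:-→d4:-→d5:-→d6:-→d7:-→d8:H2→d9:-→d10:-→d11:-→d12:-→d13:-→d14:-→d15:-→d16:-→d17:-→d18:-→d19:-→d20:H4→d21:-→d22:-→d23:-→d24:H0  best=H0
  ? 100.0.0.0  path d0:H2→d1:-→d2:-→d3:-→d4:-→d5:-→d6:-→d7:-→d8:H6→d9:-→d10:-→d11:-  best=H6
  ? 73.146.98.208  path d0:H2→d1:-→d2:-→d3:-→d4:-→d5:-→d6:-→d7:-→d8:H2→d9:-→d10:-→d11:-→d12:-→d13:-→d14:-→d15:-→d16:-→d17:-→d18:-→d19:-→d20:H4→d21:-→d22:-→d23:-→d24:H0→d25:-→d26:-→d27:-→d28:-→d29:-→d30:-→d31:-→d32:H0  best=H0
  ? 73.146.98.0  path d0:H2→d1:-→d2:-→d3:-→d4:-→d5:-→d6:-→d7:-→d8:H2→d9:-→d10:-→d11:-→d12:-→d13:-→d14:-→d15:-→d16:-→d17:-→d18:-→d19:-→d20:H4→d21:-→d22:-→d23:-→d24:H0  best=H0
  + 48.207.211.112/28 (H2) depth=28
  ? 98.173.15.5  path d0:H2→d1:-→d2:-→d3:-→d4:-→d5:-→d6:-→d7:-→d8:-→d9:-→d10:-→d11:-→d12:H0→d13:-→d14:-→d15:-→d16:-→d17:-→d18:-→d19:-→d20:-→d21:-→d22:-→d23:-→d24:H3→d25:-→d26:-→d27:-→d28:H6  best=H6
  ? 73.146.98.208  path d0:H2→d1:-→d2:-→d3:-→d4:-→d5:-→d6:-→d7:-→d8:H2→d9:-→d10:-→d11:-→d12:-→d13:-→d14:-→d15:-→d16:-→d17:-→d18:-→d19:-→d20:H4→d21:-→d22:-→d23:-→d24:H0→d25:-→d26:-→d27:-→d28:-→d29:-→d30:-→d31:-→d32:H0  best=H0
  ? 48.207.211.122  path d0:H2→d1:-→d2:-→d3:-→d4:-→d5:-→d6:-→d7:-→d8:H1→d9:-→d10:-→d11:-→d12:-→d13:-→d14:-→d15:-→d16:-→d17:-→d18:-→d19:-→d20:H1→d21:-→d22:-→d23:-→d24:-→d25:-→d26:-→d27:-→d28:H2→d29:-→d30:-→d31:-→d32:H2  best=H2
  + 48.207.211.122/32 (H2) depth=32
  + 48.207.208.0/20 (H4) depth=20
  ? 73.146.96.3  path d0:H2→d1:-→d2:-→d3:-→d4:-→d5:-→d6:-→d7:-→d8:H2→d9:-→d10:-→d11:-→d12:-→d13:-→d14:-→d15:-→d16:-→d17:-→d18:-→d19:-→d20:H4→d21:-→d22:-  best=H4
  ? 100.21.78.18  path d0:H2→d1:-→d2:-→d3:-→d4:-→d5:-→d6:-→d7:-→d8:H6→d9:-→d10:-→d11:-→d12:-→d13:-→d14:-→d15:-→d16:-→d17:-→d18:-→d19:-→d20:H0→d21:-→d22:-→d23:-→d24:-→d25:-→d26:-→d27:-→d28:-→d29:-→d30:-→d31:-→d32:H5  best=H5

== LOOKUPS ==
["H2","H0","H5","H0","H6","H0","H0","H6","H0","H2","H4","H5"]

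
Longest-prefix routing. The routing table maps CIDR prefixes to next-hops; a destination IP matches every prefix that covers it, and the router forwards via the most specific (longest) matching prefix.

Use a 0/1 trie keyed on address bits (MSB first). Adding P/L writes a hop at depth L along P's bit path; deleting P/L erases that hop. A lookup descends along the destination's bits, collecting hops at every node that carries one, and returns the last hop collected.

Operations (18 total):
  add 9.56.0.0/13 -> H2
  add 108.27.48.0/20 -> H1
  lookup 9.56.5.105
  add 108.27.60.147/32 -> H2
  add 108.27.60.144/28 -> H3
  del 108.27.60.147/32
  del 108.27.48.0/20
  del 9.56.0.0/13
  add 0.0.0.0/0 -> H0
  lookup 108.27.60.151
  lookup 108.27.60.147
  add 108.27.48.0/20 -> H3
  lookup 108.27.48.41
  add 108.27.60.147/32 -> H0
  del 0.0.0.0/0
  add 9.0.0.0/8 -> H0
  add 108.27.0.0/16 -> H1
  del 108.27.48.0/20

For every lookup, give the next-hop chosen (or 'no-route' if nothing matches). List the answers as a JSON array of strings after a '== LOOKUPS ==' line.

Process each operation:
  add 9.56.0.0/13 -> H2 at depth 13
  add 108.27.48.0/20 -> H1 at depth 20
  lookup 9.56.5.105: bits 0000100100111 walk d0:-→d1:-→d2:-→d3:-→d4:-→d5:-→d6:-→d7:-→d8:-→d9:-→d10:-→d11:-→d12:-→d13:H2 -> H2
  add 108.27.60.147/32 -> H2 at depth 32
  add 108.27.60.144/28 -> H3 at depth 28
  - 108.27.60.147/32 clear@32
  - 108.27.48.0/20 clear@20
  - 9.56.0.0/13 clear@13
  add 0.0.0.0/0 -> H0 at depth 0
  lookup 108.27.60.151: bits 01101100000110110011110010010 walk d0:H0→d1:-→d2:-→d3:-→d4:-→d5:-→d6:-→d7:-→d8:-→d9:-→d10:-→d11:-→d12:-→d13:-→d14:-→d15:-→d16:-→d17:-→d18:-→d19:-→d20:-→d21:-→d22:-→d23:-→d24:-→d25:-→d26:-→d27:-→d28:H3→d29:- -> H3
  lookup 108.27.60.147: bits 01101100000110110011110010010011 walk d0:H0→d1:-→d2:-→d3:-→d4:-→d5:-→d6:-→d7:-→d8:-→d9:-→d10:-→d11:-→d12:-→d13:-→d14:-→d15:-→d16:-→d17:-→d18:-→d19:-→d20:-→d21:-→d22:-→d23:-→d24:-→d25:-→d26:-→d27:-→d28:H3→d29:-→d30:-→d31:-→d32:- -> H3
  add 108.27.48.0/20 -> H3 at depth 20
  lookup 108.27.48.41: bits 01101100000110110011 walk d0:H0→d1:-→d2:-→d3:-→d4:-→d5:-→d6:-→d7:-→d8:-→d9:-→d10:-→d11:-→d12:-→d13:-→d14:-→d15:-→d16:-→d17:-→d18:-→d19:-→d20:H3 -> H3
  add 108.27.60.147/32 -> H0 at depth 32
  - 0.0.0.0/0 clear@0
  add 9.0.0.0/8 -> H0 at depth 8
  add 108.27.0.0/16 -> H1 at depth 16
  - 108.27.48.0/20 clear@20

== LOOKUPS ==
["H2","H3","H3","H3"]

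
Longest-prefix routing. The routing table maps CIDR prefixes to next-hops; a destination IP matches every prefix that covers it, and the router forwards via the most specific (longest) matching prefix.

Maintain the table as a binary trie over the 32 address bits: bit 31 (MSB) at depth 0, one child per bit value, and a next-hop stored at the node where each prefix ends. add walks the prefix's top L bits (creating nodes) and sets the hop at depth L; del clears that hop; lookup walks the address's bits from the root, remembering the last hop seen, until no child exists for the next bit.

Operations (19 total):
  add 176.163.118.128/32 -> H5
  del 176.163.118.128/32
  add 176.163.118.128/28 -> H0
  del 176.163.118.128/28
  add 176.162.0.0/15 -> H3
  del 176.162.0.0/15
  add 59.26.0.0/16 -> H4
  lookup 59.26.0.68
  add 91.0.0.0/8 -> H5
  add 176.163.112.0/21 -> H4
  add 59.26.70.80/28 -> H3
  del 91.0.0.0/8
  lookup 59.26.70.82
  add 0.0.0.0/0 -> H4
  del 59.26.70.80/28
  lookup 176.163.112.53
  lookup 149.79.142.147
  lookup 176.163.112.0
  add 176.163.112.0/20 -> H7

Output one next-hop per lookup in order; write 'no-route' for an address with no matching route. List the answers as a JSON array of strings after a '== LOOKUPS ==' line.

Apply in order:
  add 176.163.118.128/32 -> H5 at depth 32
  - 176.163.118.128/32 clear@32
  add 176.163.118.128/28 -> H0 at depth 28
  - 176.163.118.128/28 clear@28
  add 176.162.0.0/15 -> H3 at depth 15
  - 176.162.0.0/15 clear@15
  add 59.26.0.0/16 -> H4 at depth 16
  Q 59.26.0.68: descend 0011101100011010 ; hops seen [H4] ; pick H4
  add 91.0.0.0/8 -> H5 at depth 8
  add 176.163.112.0/21 -> H4 at depth 21
  add 59.26.70.80/28 -> H3 at depth 28
  - 91.0.0.0/8 clear@8
  Q 59.26.70.82: descend 0011101100011010010001100101 ; hops seen [H4,H3] ; pick H3
  add 0.0.0.0/0 -> H4 at depth 0
  - 59.26.70.80/28 clear@28
  Q 176.163.112.53: descend 101100001010001101110 ; hops seen [H4,H4] ; pick H4
  Q 149.79.142.147: descend 10 ; hops seen [H4] ; pick H4
  Q 176.163.112.0: descend 101100001010001101110 ; hops seen [H4,H4] ; pick H4
  add 176.163.112.0/20 -> H7 at depth 20

== LOOKUPS ==
["H4","H3","H4","H4","H4"]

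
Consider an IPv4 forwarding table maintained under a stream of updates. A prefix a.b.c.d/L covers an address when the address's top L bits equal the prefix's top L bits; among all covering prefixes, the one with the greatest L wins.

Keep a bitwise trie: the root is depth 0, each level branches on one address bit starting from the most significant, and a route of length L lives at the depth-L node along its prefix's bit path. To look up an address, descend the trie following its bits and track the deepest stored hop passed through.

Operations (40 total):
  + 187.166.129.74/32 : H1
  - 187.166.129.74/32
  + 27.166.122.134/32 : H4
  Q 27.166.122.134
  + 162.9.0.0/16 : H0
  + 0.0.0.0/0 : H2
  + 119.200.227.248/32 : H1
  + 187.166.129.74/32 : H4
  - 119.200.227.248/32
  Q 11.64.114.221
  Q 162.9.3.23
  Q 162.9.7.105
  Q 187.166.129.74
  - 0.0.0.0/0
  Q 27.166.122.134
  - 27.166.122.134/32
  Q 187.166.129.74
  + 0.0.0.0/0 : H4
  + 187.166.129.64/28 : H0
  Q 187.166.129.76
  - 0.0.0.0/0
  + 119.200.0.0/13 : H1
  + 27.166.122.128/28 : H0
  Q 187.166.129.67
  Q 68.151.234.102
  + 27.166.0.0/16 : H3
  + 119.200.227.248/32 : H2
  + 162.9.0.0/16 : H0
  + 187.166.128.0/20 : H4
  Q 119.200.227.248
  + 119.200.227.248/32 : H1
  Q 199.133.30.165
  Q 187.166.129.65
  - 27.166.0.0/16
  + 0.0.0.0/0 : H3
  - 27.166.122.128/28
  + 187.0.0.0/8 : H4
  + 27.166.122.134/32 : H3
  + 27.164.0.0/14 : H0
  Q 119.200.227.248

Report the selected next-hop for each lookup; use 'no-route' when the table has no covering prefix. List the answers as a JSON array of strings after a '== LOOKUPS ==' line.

Apply in order:
  add 187.166.129.74/32 -> H1 at depth 32
  del 187.166.129.74/32 (clear depth 32)
  add 27.166.122.134/32 -> H4 at depth 32
  ? 27.166.122.134  path d0:-→d1:-→d2:-→d3:-→d4:-→d5:-→d6:-→d7:-→d8:-→d9:-→d10:-→d11:-→d12:-→d13:-→d14:-→d15:-→d16:-→d17:-→d18:-→d19:-→d20:-→d21:-→d22:-→d23:-→d24:-→d25:-→d26:-→d27:-→d28:-→d29:-→d30:-→d31:-→d32:H4  best=H4
  add 162.9.0.0/16 -> H0 at depth 16
  add 0.0.0.0/0 -> H2 at depth 0
  add 119.200.227.248/32 -> H1 at depth 32
  add 187.166.129.74/32 -> H4 at depth 32
  del 119.200.227.248/32 (clear depth 32)
  ? 11.64.114.221  path d0:H2→d1:-→d2:-→d3:-  best=H2
  ? 162.9.3.23  path d0:H2→d1:-→d2:-→d3:-→d4:-→d5:-→d6:-→d7:-→d8:-→d9:-→d10:-→d11:-→d12:-→d13:-→d14:-→d15:-→d16:H0  best=H0
  ? 162.9.7.105  path d0:H2→d1:-→d2:-→d3:-→d4:-→d5:-→d6:-→d7:-→d8:-→d9:-→d10:-→d11:-→d12:-→d13:-→d14:-→d15:-→d16:H0  best=H0
  ? 187.166.129.74  path d0:H2→d1:-→d2:-→d3:-→d4:-→d5:-→d6:-→d7:-→d8:-→d9:-→d10:-→d11:-→d12:-→d13:-→d14:-→d15:-→d16:-→d17:-→d18:-→d19:-→d20:-→d21:-→d22:-→d23:-→d24:-→d25:-→d26:-→d27:-→d28:-→d29:-→d30:-→d31:-→d32:H4  best=H4
  del 0.0.0.0/0 (clear depth 0)
  ? 27.166.122.134  path d0:-→d1:-→d2:-→d3:-→d4:-→d5:-→d6:-→d7:-→d8:-→d9:-→d10:-→d11:-→d12:-→d13:-→d14:-→d15:-→d16:-→d17:-→d18:-→d19:-→d20:-→d21:-→d22:-→d23:-→d24:-→d25:-→d26:-→d27:-→d28:-→d29:-→d30:-→d31:-→d32:H4  best=H4
  del 27.166.122.134/32 (clear depth 32)
  ? 187.166.129.74  path d0:-→d1:-→d2:-→d3:-→d4:-→d5:-→d6:-→d7:-→d8:-→d9:-→d10:-→d11:-→d12:-→d13:-→d14:-→d15:-→d16:-→d17:-→d18:-→d19:-→d20:-→d21:-→d22:-→d23:-→d24:-→d25:-→d26:-→d27:-→d28:-→d29:-→d30:-→d31:-→d32:H4  best=H4
  add 0.0.0.0/0 -> H4 at depth 0
  add 187.166.129.64/28 -> H0 at depth 28
  ? 187.166.129.76  path d0:H4→d1:-→d2:-→d3:-→d4:-→d5:-→d6:-→d7:-→d8:-→d9:-→d10:-→d11:-→d12:-→d13:-→d14:-→d15:-→d16:-→d17:-→d18:-→d19:-→d20:-→d21:-→d22:-→d23:-→d24:-→d25:-→d26:-→d27:-→d28:H0→d29:-  best=H0
  del 0.0.0.0/0 (clear depth 0)
  add 119.200.0.0/13 -> H1 at depth 13
  add 27.166.122.128/28 -> H0 at depth 28
  ? 187.166.129.67  path d0:-→d1:-→d2:-→d3:-→d4:-→d5:-→d6:-→d7:-→d8:-→d9:-→d10:-→d11:-→d12:-→d13:-→d14:-→d15:-→d16:-→d17:-→d18:-→d19:-→d20:-→d21:-→d22:-→d23:-→d24:-→d25:-→d26:-→d27:-→d28:H0  best=H0
  ? 68.151.234.102  path d0:-→d1:-→d2:-  best=no-route
  add 27.166.0.0/16 -> H3 at depth 16
  add 119.200.227.248/32 -> H2 at depth 32
  add 162.9.0.0/16 -> H0 at depth 16
  add 187.166.128.0/20 -> H4 at depth 20
  ? 119.200.227.248  path d0:-→d1:-→d2:-→d3:-→d4:-→d5:-→d6:-→d7:-→d8:-→d9:-→d10:-→d11:-→d12:-→d13:H1→d14:-→d15:-→d16:-→d17:-→d18:-→d19:-→d20:-→d21:-→d22:-→d23:-→d24:-→d25:-→d26:-→d27:-→d28:-→d29:-→d30:-→d31:-→d32:H2  best=H2
  add 119.200.227.248/32 -> H1 at depth 32
  ? 199.133.30.165  path d0:-→d1:-  best=no-route
  ? 187.166.129.65  path d0:-→d1:-→d2:-→d3:-→d4:-→d5:-→d6:-→d7:-→d8:-→d9:-→d10:-→d11:-→d12:-→d13:-→d14:-→d15:-→d16:-→d17:-→d18:-→d19:-→d20:H4→d21:-→d22:-→d23:-→d24:-→d25:-→d26:-→d27:-→d28:H0  best=H0
  del 27.166.0.0/16 (clear depth 16)
  add 0.0.0.0/0 -> H3 at depth 0
  del 27.166.122.128/28 (clear depth 28)
  add 187.0.0.0/8 -> H4 at depth 8
  add 27.166.122.134/32 -> H3 at depth 32
  add 27.164.0.0/14 -> H0 at depth 14
  ? 119.200.227.248  path d0:H3→d1:-→d2:-→d3:-→d4:-→d5:-→d6:-→d7:-→d8:-→d9:-→d10:-→d11:-→d12:-→d13:H1→d14:-→d15:-→d16:-→d17:-→d18:-→d19:-→d20:-→d21:-→d22:-→d23:-→d24:-→d25:-→d26:-→d27:-→d28:-→d29:-→d30:-→d31:-→d32:H1  best=H1

== LOOKUPS ==
["H4","H2","H0","H0","H4","H4","H4","H0","H0","no-route","H2","no-route","H0","H1"]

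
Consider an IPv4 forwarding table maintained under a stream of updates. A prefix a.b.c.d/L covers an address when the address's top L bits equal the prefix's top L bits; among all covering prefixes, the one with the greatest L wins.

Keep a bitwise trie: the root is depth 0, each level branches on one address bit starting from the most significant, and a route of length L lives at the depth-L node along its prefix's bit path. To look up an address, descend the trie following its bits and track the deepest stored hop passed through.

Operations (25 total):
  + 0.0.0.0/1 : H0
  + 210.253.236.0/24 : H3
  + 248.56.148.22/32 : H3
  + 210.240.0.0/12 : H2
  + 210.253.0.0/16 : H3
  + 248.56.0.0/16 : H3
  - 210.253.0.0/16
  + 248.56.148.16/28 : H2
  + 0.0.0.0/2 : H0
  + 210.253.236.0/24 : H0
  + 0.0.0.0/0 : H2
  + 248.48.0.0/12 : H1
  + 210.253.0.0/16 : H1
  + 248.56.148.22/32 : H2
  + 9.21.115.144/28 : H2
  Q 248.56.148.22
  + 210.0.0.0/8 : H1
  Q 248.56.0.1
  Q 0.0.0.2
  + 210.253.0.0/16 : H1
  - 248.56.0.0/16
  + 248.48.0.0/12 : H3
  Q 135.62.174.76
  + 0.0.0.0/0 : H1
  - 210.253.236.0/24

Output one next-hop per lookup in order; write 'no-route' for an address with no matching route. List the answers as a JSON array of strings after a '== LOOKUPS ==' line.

Trace:
  + 0.0.0.0/1 (H0) depth=1
  + 210.253.236.0/24 (H3) depth=24
  + 248.56.148.22/32 (H3) depth=32
  + 210.240.0.0/12 (H2) depth=12
  + 210.253.0.0/16 (H3) depth=16
  + 248.56.0.0/16 (H3) depth=16
  - 210.253.0.0/16 clear@16
  + 248.56.148.16/28 (H2) depth=28
  + 0.0.0.0/2 (H0) depth=2
  + 210.253.236.0/24 (H0) depth=24
  + 0.0.0.0/0 (H2) depth=0
  + 248.48.0.0/12 (H1) depth=12
  + 210.253.0.0/16 (H1) depth=16
  + 248.56.148.22/32 (H2) depth=32
  + 9.21.115.144/28 (H2) depth=28
  ? 248.56.148.22  path d0:H2→d1:-→d2:-→d3:-→d4:-→d5:-→d6:-→d7:-→d8:-→d9:-→d10:-→d11:-→d12:H1→d13:-→d14:-→d15:-→d16:H3→d17:-→d18:-→d19:-→d20:-→d21:-→d22:-→d23:-→d24:-→d25:-→d26:-→d27:-→d28:H2→d29:-→d30:-→d31:-→d32:H2  best=H2
  + 210.0.0.0/8 (H1) depth=8
  ? 248.56.0.1  path d0:H2→d1:-→d2:-→d3:-→d4:-→d5:-→d6:-→d7:-→d8:-→d9:-→d10:-→d11:-→d12:H1→d13:-→d14:-→d15:-→d16:H3  best=H3
  ? 0.0.0.2  path d0:H2→d1:H0→d2:H0→d3:-→d4:-  best=H0
  + 210.253.0.0/16 (H1) depth=16
  - 248.56.0.0/16 clear@16
  + 248.48.0.0/12 (H3) depth=12
  ? 135.62.174.76  path d0:H2→d1:-  best=H2
  + 0.0.0.0/0 (H1) depth=0
  - 210.253.236.0/24 clear@24

== LOOKUPS ==
["H2","H3","H0","H2"]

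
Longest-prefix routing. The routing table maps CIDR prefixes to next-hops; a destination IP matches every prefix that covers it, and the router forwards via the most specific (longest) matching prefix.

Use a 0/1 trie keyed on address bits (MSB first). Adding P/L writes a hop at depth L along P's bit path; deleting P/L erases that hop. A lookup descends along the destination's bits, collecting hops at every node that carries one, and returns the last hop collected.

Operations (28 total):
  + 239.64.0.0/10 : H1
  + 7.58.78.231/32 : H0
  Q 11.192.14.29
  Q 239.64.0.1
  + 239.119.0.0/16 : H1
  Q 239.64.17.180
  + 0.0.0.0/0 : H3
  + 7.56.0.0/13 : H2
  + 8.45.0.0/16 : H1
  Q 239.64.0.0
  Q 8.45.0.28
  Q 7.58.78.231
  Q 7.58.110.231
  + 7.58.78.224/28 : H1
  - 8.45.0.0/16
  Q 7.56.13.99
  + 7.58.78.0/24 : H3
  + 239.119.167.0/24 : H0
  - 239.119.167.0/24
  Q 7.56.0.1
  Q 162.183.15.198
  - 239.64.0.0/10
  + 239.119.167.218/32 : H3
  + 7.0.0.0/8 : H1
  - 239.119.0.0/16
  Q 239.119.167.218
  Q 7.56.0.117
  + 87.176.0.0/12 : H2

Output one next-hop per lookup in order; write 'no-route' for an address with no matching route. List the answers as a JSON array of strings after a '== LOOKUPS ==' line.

Process each operation:
  add 239.64.0.0/10 -> H1 at depth 10
  add 7.58.78.231/32 -> H0 at depth 32
  lookup 11.192.14.29: bits 0000 walk d0:-→d1:-→d2:-→d3:-→d4:- -> no-route
  lookup 239.64.0.1: bits 1110111101 walk d0:-→d1:-→d2:-→d3:-→d4:-→d5:-→d6:-→d7:-→d8:-→d9:-→d10:H1 -> H1
  add 239.119.0.0/16 -> H1 at depth 16
  lookup 239.64.17.180: bits 1110111101 walk d0:-→d1:-→d2:-→d3:-→d4:-→d5:-→d6:-→d7:-→d8:-→d9:-→d10:H1 -> H1
  add 0.0.0.0/0 -> H3 at depth 0
  add 7.56.0.0/13 -> H2 at depth 13
  add 8.45.0.0/16 -> H1 at depth 16
  lookup 239.64.0.0: bits 1110111101 walk d0:H3→d1:-→d2:-→d3:-→d4:-→d5:-→d6:-→d7:-→d8:-→d9:-→d10:H1 -> H1
  lookup 8.45.0.28: bits 0000100000101101 walk d0:H3→d1:-→d2:-→d3:-→d4:-→d5:-→d6:-→d7:-→d8:-→d9:-→d10:-→d11:-→d12:-→d13:-→d14:-→d15:-→d16:H1 -> H1
  lookup 7.58.78.231: bits 00000111001110100100111011100111 walk d0:H3→d1:-→d2:-→d3:-→d4:-→d5:-→d6:-→d7:-→d8:-→d9:-→d10:-→d11:-→d12:-→d13:H2→d14:-→d15:-→d16:-→d17:-→d18:-→d19:-→d20:-→d21:-→d22:-→d23:-→d24:-→d25:-→d26:-→d27:-→d28:-→d29:-→d30:-→d31:-→d32:H0 -> H0
  lookup 7.58.110.231: bits 000001110011101001 walk d0:H3→d1:-→d2:-→d3:-→d4:-→d5:-→d6:-→d7:-→d8:-→d9:-→d10:-→d11:-→d12:-→d13:H2→d14:-→d15:-→d16:-→d17:-→d18:- -> H2
  add 7.58.78.224/28 -> H1 at depth 28
  del 8.45.0.0/16 (clear depth 16)
  lookup 7.56.13.99: bits 00000111001110 walk d0:H3→d1:-→d2:-→d3:-→d4:-→d5:-→d6:-→d7:-→d8:-→d9:-→d10:-→d11:-→d12:-→d13:H2→d14:- -> H2
  add 7.58.78.0/24 -> H3 at depth 24
  add 239.119.167.0/24 -> H0 at depth 24
  del 239.119.167.0/24 (clear depth 24)
  lookup 7.56.0.1: bits 00000111001110 walk d0:H3→d1:-→d2:-→d3:-→d4:-→d5:-→d6:-→d7:-→d8:-→d9:-→d10:-→d11:-→d12:-→d13:H2→d14:- -> H2
  lookup 162.183.15.198: bits 1 walk d0:H3→d1:- -> H3
  del 239.64.0.0/10 (clear depth 10)
  add 239.119.167.218/32 -> H3 at depth 32
  add 7.0.0.0/8 -> H1 at depth 8
  del 239.119.0.0/16 (clear depth 16)
  lookup 239.119.167.218: bits 11101111011101111010011111011010 walk d0:H3→d1:-→d2:-→d3:-→d4:-→d5:-→d6:-→d7:-→d8:-→d9:-→d10:-→d11:-→d12:-→d13:-→d14:-→d15:-→d16:-→d17:-→d18:-→d19:-→d20:-→d21:-→d22:-→d23:-→d24:-→d25:-→d26:-→d27:-→d28:-→d29:-→d30:-→d31:-→d32:H3 -> H3
  lookup 7.56.0.117: bits 00000111001110 walk d0:H3→d1:-→d2:-→d3:-→d4:-→d5:-→d6:-→d7:-→d8:H1→d9:-→d10:-→d11:-→d12:-→d13:H2→d14:- -> H2
  add 87.176.0.0/12 -> H2 at depth 12

== LOOKUPS ==
["no-route","H1","H1","H1","H1","H0","H2","H2","H2","H3","H3","H2"]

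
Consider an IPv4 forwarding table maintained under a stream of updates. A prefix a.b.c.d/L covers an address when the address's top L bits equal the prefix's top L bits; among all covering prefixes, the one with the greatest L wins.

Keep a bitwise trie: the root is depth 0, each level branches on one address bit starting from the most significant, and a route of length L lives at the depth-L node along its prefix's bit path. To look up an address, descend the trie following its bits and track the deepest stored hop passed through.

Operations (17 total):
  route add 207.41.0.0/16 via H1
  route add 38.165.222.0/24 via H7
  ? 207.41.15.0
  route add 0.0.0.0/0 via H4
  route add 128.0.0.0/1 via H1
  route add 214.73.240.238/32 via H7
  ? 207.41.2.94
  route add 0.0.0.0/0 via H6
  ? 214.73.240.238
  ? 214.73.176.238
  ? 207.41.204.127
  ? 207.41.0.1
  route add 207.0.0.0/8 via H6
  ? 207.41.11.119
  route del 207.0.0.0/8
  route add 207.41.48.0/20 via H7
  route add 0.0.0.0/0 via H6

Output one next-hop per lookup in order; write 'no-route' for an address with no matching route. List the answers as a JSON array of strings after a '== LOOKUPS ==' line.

Trace:
  + 207.41.0.0/16 (H1) depth=16
  + 38.165.222.0/24 (H7) depth=24
  lookup 207.41.15.0: bits 1100111100101001 walk d0:-→d1:-→d2:-→d3:-→d4:-→d5:-→d6:-→d7:-→d8:-→d9:-→d10:-→d11:-→d12:-→d13:-→d14:-→d15:-→d16:H1 -> H1
  + 0.0.0.0/0 (H4) depth=0
  + 128.0.0.0/1 (H1) depth=1
  + 214.73.240.238/32 (H7) depth=32
  lookup 207.41.2.94: bits 1100111100101001 walk d0:H4→d1:H1→d2:-→d3:-→d4:-→d5:-→d6:-→d7:-→d8:-→d9:-→d10:-→d11:-→d12:-→d13:-→d14:-→d15:-→d16:H1 -> H1
  + 0.0.0.0/0 (H6) depth=0
  lookup 214.73.240.238: bits 11010110010010011111000011101110 walk d0:H6→d1:H1→d2:-→d3:-→d4:-→d5:-→d6:-→d7:-→d8:-→d9:-→d10:-→d11:-→d12:-→d13:-→d14:-→d15:-→d16:-→d17:-→d18:-→d19:-→d20:-→d21:-→d22:-→d23:-→d24:-→d25:-→d26:-→d27:-→d28:-→d29:-→d30:-→d31:-→d32:H7 -> H7
  lookup 214.73.176.238: bits 11010110010010011 walk d0:H6→d1:H1→d2:-→d3:-→d4:-→d5:-→d6:-→d7:-→d8:-→d9:-→d10:-→d11:-→d12:-→d13:-→d14:-→d15:-→d16:-→d17:- -> H1
  lookup 207.41.204.127: bits 1100111100101001 walk d0:H6→d1:H1→d2:-→d3:-→d4:-→d5:-→d6:-→d7:-→d8:-→d9:-→d10:-→d11:-→d12:-→d13:-→d14:-→d15:-→d16:H1 -> H1
  lookup 207.41.0.1: bits 1100111100101001 walk d0:H6→d1:H1→d2:-→d3:-→d4:-→d5:-→d6:-→d7:-→d8:-→d9:-→d10:-→d11:-→d12:-→d13:-→d14:-→d15:-→d16:H1 -> H1
  + 207.0.0.0/8 (H6) depth=8
  lookup 207.41.11.119: bits 1100111100101001 walk d0:H6→d1:H1→d2:-→d3:-→d4:-→d5:-→d6:-→d7:-→d8:H6→d9:-→d10:-→d11:-→d12:-→d13:-→d14:-→d15:-→d16:H1 -> H1
  del 207.0.0.0/8 (clear depth 8)
  + 207.41.48.0/20 (H7) depth=20
  + 0.0.0.0/0 (H6) depth=0

== LOOKUPS ==
["H1","H1","H7","H1","H1","H1","H1"]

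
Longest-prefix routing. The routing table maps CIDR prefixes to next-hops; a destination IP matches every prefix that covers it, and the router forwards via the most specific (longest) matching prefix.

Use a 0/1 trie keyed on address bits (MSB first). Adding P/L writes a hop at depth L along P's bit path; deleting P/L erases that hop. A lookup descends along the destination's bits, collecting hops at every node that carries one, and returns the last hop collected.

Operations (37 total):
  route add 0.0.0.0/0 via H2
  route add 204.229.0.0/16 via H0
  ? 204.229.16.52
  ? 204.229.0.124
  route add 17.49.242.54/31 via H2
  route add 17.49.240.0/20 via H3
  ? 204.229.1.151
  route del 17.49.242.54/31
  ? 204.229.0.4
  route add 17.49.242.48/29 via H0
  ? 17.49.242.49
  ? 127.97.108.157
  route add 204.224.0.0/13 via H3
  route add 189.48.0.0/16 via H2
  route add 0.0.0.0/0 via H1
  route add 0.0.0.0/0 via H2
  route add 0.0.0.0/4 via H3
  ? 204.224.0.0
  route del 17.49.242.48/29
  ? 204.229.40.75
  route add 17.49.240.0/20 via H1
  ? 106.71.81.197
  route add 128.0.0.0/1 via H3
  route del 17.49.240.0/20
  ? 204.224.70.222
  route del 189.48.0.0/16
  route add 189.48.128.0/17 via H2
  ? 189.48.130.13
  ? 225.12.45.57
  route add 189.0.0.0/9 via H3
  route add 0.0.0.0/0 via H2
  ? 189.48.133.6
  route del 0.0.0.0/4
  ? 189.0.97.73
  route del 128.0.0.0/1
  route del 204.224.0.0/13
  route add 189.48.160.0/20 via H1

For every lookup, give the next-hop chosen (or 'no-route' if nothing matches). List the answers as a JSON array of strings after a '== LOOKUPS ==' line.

Apply in order:
  add 0.0.0.0/0 -> H2 at depth 0
  add 204.229.0.0/16 -> H0 at depth 16
  lookup 204.229.16.52: bits 1100110011100101 walk d0:H2→d1:-→d2:-→d3:-→d4:-→d5:-→d6:-→d7:-→d8:-→d9:-→d10:-→d11:-→d12:-→d13:-→d14:-→d15:-→d16:H0 -> H0
  lookup 204.229.0.124: bits 1100110011100101 walk d0:H2→d1:-→d2:-→d3:-→d4:-→d5:-→d6:-→d7:-→d8:-→d9:-→d10:-→d11:-→d12:-→d13:-→d14:-→d15:-→d16:H0 -> H0
  add 17.49.242.54/31 -> H2 at depth 31
  add 17.49.240.0/20 -> H3 at depth 20
  lookup 204.229.1.151: bits 1100110011100101 walk d0:H2→d1:-→d2:-→d3:-→d4:-→d5:-→d6:-→d7:-→d8:-→d9:-→d10:-→d11:-→d12:-→d13:-→d14:-→d15:-→d16:H0 -> H0
  del 17.49.242.54/31 (clear depth 31)
  lookup 204.229.0.4: bits 1100110011100101 walk d0:H2→d1:-→d2:-→d3:-→d4:-→d5:-→d6:-→d7:-→d8:-→d9:-→d10:-→d11:-→d12:-→d13:-→d14:-→d15:-→d16:H0 -> H0
  add 17.49.242.48/29 -> H0 at depth 29
  lookup 17.49.242.49: bits 00010001001100011111001000110 walk d0:H2→d1:-→d2:-→d3:-→d4:-→d5:-→d6:-→d7:-→d8:-→d9:-→d10:-→d11:-→d12:-→d13:-→d14:-→d15:-→d16:-→d17:-→d18:-→d19:-→d20:H3→d21:-→d22:-→d23:-→d24:-→d25:-→d26:-→d27:-→d28:-→d29:H0 -> H0
  lookup 127.97.108.157: bits 0 walk d0:H2→d1:- -> H2
  add 204.224.0.0/13 -> H3 at depth 13
  add 189.48.0.0/16 -> H2 at depth 16
  add 0.0.0.0/0 -> H1 at depth 0
  add 0.0.0.0/0 -> H2 at depth 0
  add 0.0.0.0/4 -> H3 at depth 4
  lookup 204.224.0.0: bits 1100110011100 walk d0:H2→d1:-→d2:-→d3:-→d4:-→d5:-→d6:-→d7:-→d8:-→d9:-→d10:-→d11:-→d12:-→d13:H3 -> H3
  del 17.49.242.48/29 (clear depth 29)
  lookup 204.229.40.75: bits 1100110011100101 walk d0:H2→d1:-→d2:-→d3:-→d4:-→d5:-→d6:-→d7:-→d8:-→d9:-→d10:-→d11:-→d12:-→d13:H3→d14:-→d15:-→d16:H0 -> H0
  add 17.49.240.0/20 -> H1 at depth 20
  lookup 106.71.81.197: bits 0 walk d0:H2→d1:- -> H2
  add 128.0.0.0/1 -> H3 at depth 1
  del 17.49.240.0/20 (clear depth 20)
  lookup 204.224.70.222: bits 1100110011100 walk d0:H2→d1:H3→d2:-→d3:-→d4:-→d5:-→d6:-→d7:-→d8:-→d9:-→d10:-→d11:-→d12:-→d13:H3 -> H3
  del 189.48.0.0/16 (clear depth 16)
  add 189.48.128.0/17 -> H2 at depth 17
  lookup 189.48.130.13: bits 10111101001100001 walk d0:H2→d1:H3→d2:-→d3:-→d4:-→d5:-→d6:-→d7:-→d8:-→d9:-→d10:-→d11:-→d12:-→d13:-→d14:-→d15:-→d16:-→d17:H2 -> H2
  lookup 225.12.45.57: bits 11 walk d0:H2→d1:H3→d2:- -> H3
  add 189.0.0.0/9 -> H3 at depth 9
  add 0.0.0.0/0 -> H2 at depth 0
  lookup 189.48.133.6: bits 10111101001100001 walk d0:H2→d1:H3→d2:-→d3:-→d4:-→d5:-→d6:-→d7:-→d8:-→d9:H3→d10:-→d11:-→d12:-→d13:-→d14:-→d15:-→d16:-→d17:H2 -> H2
  del 0.0.0.0/4 (clear depth 4)
  lookup 189.0.97.73: bits 1011110100 walk d0:H2→d1:H3→d2:-→d3:-→d4:-→d5:-→d6:-→d7:-→d8:-→d9:H3→d10:- -> H3
  del 128.0.0.0/1 (clear depth 1)
  del 204.224.0.0/13 (clear depth 13)
  add 189.48.160.0/20 -> H1 at depth 20

== LOOKUPS ==
["H0","H0","H0","H0","H0","H2","H3","H0","H2","H3","H2","H3","H2","H3"]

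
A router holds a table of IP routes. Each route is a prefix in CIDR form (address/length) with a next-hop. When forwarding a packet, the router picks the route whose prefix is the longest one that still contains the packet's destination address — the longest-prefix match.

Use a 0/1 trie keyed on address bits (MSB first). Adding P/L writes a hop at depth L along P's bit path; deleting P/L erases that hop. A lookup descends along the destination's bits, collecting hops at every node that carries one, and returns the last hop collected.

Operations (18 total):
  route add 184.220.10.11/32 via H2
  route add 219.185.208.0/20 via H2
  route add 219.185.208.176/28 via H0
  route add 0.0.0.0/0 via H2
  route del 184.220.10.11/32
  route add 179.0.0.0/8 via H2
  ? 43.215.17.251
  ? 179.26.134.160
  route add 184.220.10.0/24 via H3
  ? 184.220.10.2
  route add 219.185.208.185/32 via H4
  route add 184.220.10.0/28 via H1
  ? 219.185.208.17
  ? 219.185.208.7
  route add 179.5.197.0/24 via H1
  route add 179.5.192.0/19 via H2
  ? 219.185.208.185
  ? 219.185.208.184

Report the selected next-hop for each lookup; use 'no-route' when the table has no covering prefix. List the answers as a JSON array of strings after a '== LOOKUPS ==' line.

Process each operation:
  + 184.220.10.11/32 (H2) depth=32
  + 219.185.208.0/20 (H2) depth=20
  + 219.185.208.176/28 (H0) depth=28
  + 0.0.0.0/0 (H2) depth=0
  del 184.220.10.11/32 (clear depth 32)
  + 179.0.0.0/8 (H2) depth=8
  Q 43.215.17.251: descend ε ; hops seen [H2] ; pick H2
  Q 179.26.134.160: descend 10110011 ; hops seen [H2,H2] ; pick H2
  + 184.220.10.0/24 (H3) depth=24
  Q 184.220.10.2: descend 1011100011011100000010100000 ; hops seen [H2,H3] ; pick H3
  + 219.185.208.185/32 (H4) depth=32
  + 184.220.10.0/28 (H1) depth=28
  Q 219.185.208.17: descend 110110111011100111010000 ; hops seen [H2,H2] ; pick H2
  Q 219.185.208.7: descend 110110111011100111010000 ; hops seen [H2,H2] ; pick H2
  + 179.5.197.0/24 (H1) depth=24
  + 179.5.192.0/19 (H2) depth=19
  Q 219.185.208.185: descend 11011011101110011101000010111001 ; hops seen [H2,H2,H0,H4] ; pick H4
  Q 219.185.208.184: descend 1101101110111001110100001011100 ; hops seen [H2,H2,H0] ; pick H0

== LOOKUPS ==
["H2","H2","H3","H2","H2","H4","H0"]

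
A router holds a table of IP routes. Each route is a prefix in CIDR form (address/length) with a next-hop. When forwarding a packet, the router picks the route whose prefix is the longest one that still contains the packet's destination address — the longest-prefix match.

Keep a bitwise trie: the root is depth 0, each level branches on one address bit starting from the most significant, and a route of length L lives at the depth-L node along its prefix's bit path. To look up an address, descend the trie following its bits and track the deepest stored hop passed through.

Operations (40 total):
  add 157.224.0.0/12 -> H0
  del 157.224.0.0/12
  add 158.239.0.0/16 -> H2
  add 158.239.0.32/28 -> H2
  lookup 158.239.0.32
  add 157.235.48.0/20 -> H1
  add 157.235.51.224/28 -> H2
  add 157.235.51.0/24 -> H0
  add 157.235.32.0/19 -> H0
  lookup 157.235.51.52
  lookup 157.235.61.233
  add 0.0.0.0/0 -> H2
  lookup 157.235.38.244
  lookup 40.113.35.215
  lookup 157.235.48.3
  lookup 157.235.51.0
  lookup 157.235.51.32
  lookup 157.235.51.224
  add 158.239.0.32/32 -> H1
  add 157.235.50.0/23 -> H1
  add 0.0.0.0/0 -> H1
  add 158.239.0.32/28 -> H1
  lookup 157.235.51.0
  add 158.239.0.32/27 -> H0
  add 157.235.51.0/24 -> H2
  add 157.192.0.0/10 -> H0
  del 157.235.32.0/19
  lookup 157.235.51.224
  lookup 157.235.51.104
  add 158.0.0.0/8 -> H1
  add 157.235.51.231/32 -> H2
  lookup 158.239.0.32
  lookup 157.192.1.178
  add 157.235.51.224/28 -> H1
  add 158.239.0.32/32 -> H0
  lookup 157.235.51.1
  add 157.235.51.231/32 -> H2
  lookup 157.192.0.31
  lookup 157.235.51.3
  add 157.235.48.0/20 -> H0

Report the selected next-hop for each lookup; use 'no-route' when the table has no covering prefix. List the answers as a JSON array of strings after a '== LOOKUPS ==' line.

Trace:
  + 157.224.0.0/12 (H0) depth=12
  - 157.224.0.0/12 clear@12
  + 158.239.0.0/16 (H2) depth=16
  + 158.239.0.32/28 (H2) depth=28
  lookup 158.239.0.32: bits 1001111011101111000000000010 walk d0:-→d1:-→d2:-→d3:-→d4:-→d5:-→d6:-→d7:-→d8:-→d9:-→d10:-→d11:-→d12:-→d13:-→d14:-→d15:-→d16:H2→d17:-→d18:-→d19:-→d20:-→d21:-→d22:-→d23:-→d24:-→d25:-→d26:-→d27:-→d28:H2 -> H2
  + 157.235.48.0/20 (H1) depth=20
  + 157.235.51.224/28 (H2) depth=28
  + 157.235.51.0/24 (H0) depth=24
  + 157.235.32.0/19 (H0) depth=19
  lookup 157.235.51.52: bits 100111011110101100110011 walk d0:-→d1:-→d2:-→d3:-→d4:-→d5:-→d6:-→d7:-→d8:-→d9:-→d10:-→d11:-→d12:-→d13:-→d14:-→d15:-→d16:-→d17:-→d18:-→d19:H0→d20:H1→d21:-→d22:-→d23:-→d24:H0 -> H0
  lookup 157.235.61.233: bits 10011101111010110011 walk d0:-→d1:-→d2:-→d3:-→d4:-→d5:-→d6:-→d7:-→d8:-→d9:-→d10:-→d11:-→d12:-→d13:-→d14:-→d15:-→d16:-→d17:-→d18:-→d19:H0→d20:H1 -> H1
  + 0.0.0.0/0 (H2) depth=0
  lookup 157.235.38.244: bits 1001110111101011001 walk d0:H2→d1:-→d2:-→d3:-→d4:-→d5:-→d6:-→d7:-→d8:-→d9:-→d10:-→d11:-→d12:-→d13:-→d14:-→d15:-→d16:-→d17:-→d18:-→d19:H0 -> H0
  lookup 40.113.35.215: bits ε walk d0:H2 -> H2
  lookup 157.235.48.3: bits 1001110111101011001100 walk d0:H2→d1:-→d2:-→d3:-→d4:-→d5:-→d6:-→d7:-→d8:-→d9:-→d10:-→d11:-→d12:-→d13:-→d14:-→d15:-→d16:-→d17:-→d18:-→d19:H0→d20:H1→d21:-→d22:- -> H1
  lookup 157.235.51.0: bits 100111011110101100110011 walk d0:H2→d1:-→d2:-→d3:-→d4:-→d5:-→d6:-→d7:-→d8:-→d9:-→d10:-→d11:-→d12:-→d13:-→d14:-→d15:-→d16:-→d17:-→d18:-→d19:H0→d20:H1→d21:-→d22:-→d23:-→d24:H0 -> H0
  lookup 157.235.51.32: bits 100111011110101100110011 walk d0:H2→d1:-→d2:-→d3:-→d4:-→d5:-→d6:-→d7:-→d8:-→d9:-→d10:-→d11:-→d12:-→d13:-→d14:-→d15:-→d16:-→d17:-→d18:-→d19:H0→d20:H1→d21:-→d22:-→d23:-→d24:H0 -> H0
  lookup 157.235.51.224: bits 1001110111101011001100111110 walk d0:H2→d1:-→d2:-→d3:-→d4:-→d5:-→d6:-→d7:-→d8:-→d9:-→d10:-→d11:-→d12:-→d13:-→d14:-→d15:-→d16:-→d17:-→d18:-→d19:H0→d20:H1→d21:-→d22:-→d23:-→d24:H0→d25:-→d26:-→d27:-→d28:H2 -> H2
  + 158.239.0.32/32 (H1) depth=32
  + 157.235.50.0/23 (H1) depth=23
  + 0.0.0.0/0 (H1) depth=0
  + 158.239.0.32/28 (H1) depth=28
  lookup 157.235.51.0: bits 100111011110101100110011 walk d0:H1→d1:-→d2:-→d3:-→d4:-→d5:-→d6:-→d7:-→d8:-→d9:-→d10:-→d11:-→d12:-→d13:-→d14:-→d15:-→d16:-→d17:-→d18:-→d19:H0→d20:H1→d21:-→d22:-→d23:H1→d24:H0 -> H0
  + 158.239.0.32/27 (H0) depth=27
  + 157.235.51.0/24 (H2) depth=24
  + 157.192.0.0/10 (H0) depth=10
  - 157.235.32.0/19 clear@19
  lookup 157.235.51.224: bits 1001110111101011001100111110 walk d0:H1→d1:-→d2:-→d3:-→d4:-→d5:-→d6:-→d7:-→d8:-→d9:-→d10:H0→d11:-→d12:-→d13:-→d14:-→d15:-→d16:-→d17:-→d18:-→d19:-→d20:H1→d21:-→d22:-→d23:H1→d24:H2→d25:-→d26:-→d27:-→d28:H2 -> H2
  lookup 157.235.51.104: bits 100111011110101100110011 walk d0:H1→d1:-→d2:-→d3:-→d4:-→d5:-→d6:-→d7:-→d8:-→d9:-→d10:H0→d11:-→d12:-→d13:-→d14:-→d15:-→d16:-→d17:-→d18:-→d19:-→d20:H1→d21:-→d22:-→d23:H1→d24:H2 -> H2
  + 158.0.0.0/8 (H1) depth=8
  + 157.235.51.231/32 (H2) depth=32
  lookup 158.239.0.32: bits 10011110111011110000000000100000 walk d0:H1→d1:-→d2:-→d3:-→d4:-→d5:-→d6:-→d7:-→d8:H1→d9:-→d10:-→d11:-→d12:-→d13:-→d14:-→d15:-→d16:H2→d17:-→d18:-→d19:-→d20:-→d21:-→d22:-→d23:-→d24:-→d25:-→d26:-→d27:H0→d28:H1→d29:-→d30:-→d31:-→d32:H1 -> H1
  lookup 157.192.1.178: bits 1001110111 walk d0:H1→d1:-→d2:-→d3:-→d4:-→d5:-→d6:-→d7:-→d8:-→d9:-→d10:H0 -> H0
  + 157.235.51.224/28 (H1) depth=28
  + 158.239.0.32/32 (H0) depth=32
  lookup 157.235.51.1: bits 100111011110101100110011 walk d0:H1→d1:-→d2:-→d3:-→d4:-→d5:-→d6:-→d7:-→d8:-→d9:-→d10:H0→d11:-→d12:-→d13:-→d14:-→d15:-→d16:-→d17:-→d18:-→d19:-→d20:H1→d21:-→d22:-→d23:H1→d24:H2 -> H2
  + 157.235.51.231/32 (H2) depth=32
  lookup 157.192.0.31: bits 1001110111 walk d0:H1→d1:-→d2:-→d3:-→d4:-→d5:-→d6:-→d7:-→d8:-→d9:-→d10:H0 -> H0
  lookup 157.235.51.3: bits 100111011110101100110011 walk d0:H1→d1:-→d2:-→d3:-→d4:-→d5:-→d6:-→d7:-→d8:-→d9:-→d10:H0→d11:-→d12:-→d13:-→d14:-→d15:-→d16:-→d17:-→d18:-→d19:-→d20:H1→d21:-→d22:-→d23:H1→d24:H2 -> H2
  + 157.235.48.0/20 (H0) depth=20

== LOOKUPS ==
["H2","H0","H1","H0","H2","H1","H0","H0","H2","H0","H2","H2","H1","H0","H2","H0","H2"]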